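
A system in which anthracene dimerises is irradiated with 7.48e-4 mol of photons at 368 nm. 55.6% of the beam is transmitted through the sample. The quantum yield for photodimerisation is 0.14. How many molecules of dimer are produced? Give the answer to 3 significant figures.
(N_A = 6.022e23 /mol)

Fraction absorbed: 1 − 55.6/100 = 0.4440.
Photons absorbed: 0.4440 × 7.48e-4 = 3.321e-4 mol.
Product: Φ × n_abs = 0.14 × 3.321e-4 = 4.649e-5 mol.
As a count: 4.649e-5 × 6.022e23 = 2.80e19.

2.80e19 molecules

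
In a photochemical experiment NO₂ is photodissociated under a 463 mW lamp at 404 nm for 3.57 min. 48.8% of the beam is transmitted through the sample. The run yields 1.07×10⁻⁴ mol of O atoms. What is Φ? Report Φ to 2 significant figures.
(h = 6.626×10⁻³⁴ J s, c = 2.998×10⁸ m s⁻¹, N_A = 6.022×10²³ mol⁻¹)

Photon energy at 404 nm: hc/λ = (6.626×10⁻³⁴)(2.998×10⁸)/(404×10⁻⁹) = 4.917×10⁻¹⁹ J.
Energy delivered: (463 mW)(214.2 s) = 99.17 J.
Photons incident: 99.17 / 4.917×10⁻¹⁹ = 2.017×10²⁰, i.e. 2.017×10²⁰/6.022×10²³ = 3.349×10⁻⁴ mol.
Fraction absorbed: 1 − 48.8/100 = 0.5120.
Photons absorbed: 0.5120 × 3.349×10⁻⁴ = 1.715×10⁻⁴ mol.
Φ = 1.07×10⁻⁴ mol / 1.715×10⁻⁴ mol photons = 0.62.

Φ = 0.62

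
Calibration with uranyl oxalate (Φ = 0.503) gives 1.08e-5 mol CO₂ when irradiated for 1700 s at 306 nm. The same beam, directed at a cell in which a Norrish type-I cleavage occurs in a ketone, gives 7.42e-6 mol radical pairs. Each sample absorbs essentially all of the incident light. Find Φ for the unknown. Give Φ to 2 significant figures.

Photons absorbed by the actinometer: 1.08e-5 / 0.503 = 2.147e-5 mol.
Φ(unknown) = 7.42e-6 / 2.147e-5 = 0.35.

Φ = 0.35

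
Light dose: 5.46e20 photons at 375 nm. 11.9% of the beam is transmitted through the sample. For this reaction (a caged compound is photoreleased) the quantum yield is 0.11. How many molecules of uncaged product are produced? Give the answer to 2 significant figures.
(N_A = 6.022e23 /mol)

5.3e19 molecules

Moles of photons: 5.46e20 / 6.022e23 = 9.067e-4 mol.
Fraction absorbed: 1 − 11.9/100 = 0.8810.
Photons absorbed: 0.8810 × 9.067e-4 = 7.988e-4 mol.
Product: Φ × n_abs = 0.11 × 7.988e-4 = 8.787e-5 mol.
As a count: 8.787e-5 × 6.022e23 = 5.3e19.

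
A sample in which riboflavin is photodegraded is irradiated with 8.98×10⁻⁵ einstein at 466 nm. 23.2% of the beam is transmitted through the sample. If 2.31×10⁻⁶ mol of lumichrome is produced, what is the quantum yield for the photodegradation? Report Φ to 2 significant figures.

Φ = 0.033

Fraction absorbed: 1 − 23.2/100 = 0.7680.
Photons absorbed: 0.7680 × 8.98×10⁻⁵ = 6.897×10⁻⁵ mol.
Φ = 2.31×10⁻⁶ mol / 6.897×10⁻⁵ mol photons = 0.033.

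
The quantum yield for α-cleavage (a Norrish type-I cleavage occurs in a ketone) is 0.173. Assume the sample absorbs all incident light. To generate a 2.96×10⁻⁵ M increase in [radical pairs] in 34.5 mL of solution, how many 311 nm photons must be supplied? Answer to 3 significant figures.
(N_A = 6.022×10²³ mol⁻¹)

Product: (2.96×10⁻⁵ M)(0.0345 L) = 1.021×10⁻⁶ mol.
Photons that must be absorbed: 1.021×10⁻⁶ / 0.173 = 5.902×10⁻⁶ mol.
Photon count: 5.902×10⁻⁶ × 6.022×10²³ = 3.55×10¹⁸.

3.55×10¹⁸ photons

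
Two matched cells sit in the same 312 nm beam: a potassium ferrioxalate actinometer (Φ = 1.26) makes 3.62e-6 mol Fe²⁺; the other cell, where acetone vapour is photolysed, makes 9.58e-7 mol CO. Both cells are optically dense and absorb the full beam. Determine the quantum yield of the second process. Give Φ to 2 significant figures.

Photons absorbed by the actinometer: 3.62e-6 / 1.26 = 2.873e-6 mol.
Φ(unknown) = 9.58e-7 / 2.873e-6 = 0.33.

Φ = 0.33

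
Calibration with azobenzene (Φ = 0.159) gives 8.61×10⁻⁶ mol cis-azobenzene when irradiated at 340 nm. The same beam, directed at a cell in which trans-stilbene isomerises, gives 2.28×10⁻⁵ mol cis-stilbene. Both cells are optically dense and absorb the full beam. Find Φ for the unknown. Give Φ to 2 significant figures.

Photons absorbed by the actinometer: 8.61×10⁻⁶ / 0.159 = 5.415×10⁻⁵ mol.
Φ(unknown) = 2.28×10⁻⁵ / 5.415×10⁻⁵ = 0.42.

Φ = 0.42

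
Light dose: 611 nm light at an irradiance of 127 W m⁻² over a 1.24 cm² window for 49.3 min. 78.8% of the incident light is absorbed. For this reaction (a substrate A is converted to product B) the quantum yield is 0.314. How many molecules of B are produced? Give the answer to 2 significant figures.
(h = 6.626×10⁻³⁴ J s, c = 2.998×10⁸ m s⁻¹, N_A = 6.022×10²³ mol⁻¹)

3.5×10¹⁹ molecules

Photon energy at 611 nm: hc/λ = (6.626×10⁻³⁴)(2.998×10⁸)/(611×10⁻⁹) = 3.251×10⁻¹⁹ J.
Energy delivered: (127 W m⁻²)(1.24×10⁻⁴ m²)(2958 s) = 46.58 J.
Photons incident: 46.58 / 3.251×10⁻¹⁹ = 1.433×10²⁰, i.e. 1.433×10²⁰/6.022×10²³ = 2.380×10⁻⁴ mol.
Photons absorbed: 0.788 × 2.380×10⁻⁴ = 1.875×10⁻⁴ mol.
Product: Φ × n_abs = 0.314 × 1.875×10⁻⁴ = 5.888×10⁻⁵ mol.
As a count: 5.888×10⁻⁵ × 6.022×10²³ = 3.5×10¹⁹.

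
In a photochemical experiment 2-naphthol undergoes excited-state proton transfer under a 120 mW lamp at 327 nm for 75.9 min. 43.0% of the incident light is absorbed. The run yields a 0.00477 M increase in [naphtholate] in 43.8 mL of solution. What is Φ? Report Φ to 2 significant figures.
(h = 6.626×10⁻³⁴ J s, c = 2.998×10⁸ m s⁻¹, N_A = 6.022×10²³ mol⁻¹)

Φ = 0.33

Product: (0.00477 M)(0.0438 L) = 2.089×10⁻⁴ mol.
Photon energy at 327 nm: hc/λ = (6.626×10⁻³⁴)(2.998×10⁸)/(327×10⁻⁹) = 6.075×10⁻¹⁹ J.
Energy delivered: (120 mW)(4554 s) = 546.5 J.
Photons incident: 546.5 / 6.075×10⁻¹⁹ = 8.996×10²⁰, i.e. 8.996×10²⁰/6.022×10²³ = 0.001494 mol.
Photons absorbed: 0.430 × 0.001494 = 6.424×10⁻⁴ mol.
Φ = 2.089×10⁻⁴ mol / 6.424×10⁻⁴ mol photons = 0.33.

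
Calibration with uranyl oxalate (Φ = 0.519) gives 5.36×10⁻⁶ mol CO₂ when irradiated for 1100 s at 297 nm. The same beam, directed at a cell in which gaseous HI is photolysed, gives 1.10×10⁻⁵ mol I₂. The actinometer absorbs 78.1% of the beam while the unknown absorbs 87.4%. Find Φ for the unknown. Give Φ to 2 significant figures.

Φ = 0.95

Photons absorbed by the actinometer: 5.36×10⁻⁶ / 0.519 = 1.033×10⁻⁵ mol.
Incident flux: 1.033×10⁻⁵ / 0.781 = 1.323×10⁻⁵ einstein.
Absorbed by unknown: 0.874 × 1.323×10⁻⁵ = 1.156×10⁻⁵ mol.
Φ(unknown) = 1.10×10⁻⁵ / 1.156×10⁻⁵ = 0.95.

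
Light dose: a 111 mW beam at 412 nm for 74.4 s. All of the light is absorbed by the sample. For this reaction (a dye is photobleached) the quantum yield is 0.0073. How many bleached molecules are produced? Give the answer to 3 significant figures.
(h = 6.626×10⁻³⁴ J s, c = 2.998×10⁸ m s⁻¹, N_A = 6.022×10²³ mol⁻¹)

1.25×10¹⁷ bleached molecules

Photon energy at 412 nm: hc/λ = (6.626×10⁻³⁴)(2.998×10⁸)/(412×10⁻⁹) = 4.822×10⁻¹⁹ J.
Energy delivered: (111 mW)(74.4 s) = 8.258 J.
Photons incident: 8.258 / 4.822×10⁻¹⁹ = 1.713×10¹⁹, i.e. 1.713×10¹⁹/6.022×10²³ = 2.845×10⁻⁵ mol.
Product: Φ × n_abs = 0.0073 × 2.845×10⁻⁵ = 2.077×10⁻⁷ mol.
As a count: 2.077×10⁻⁷ × 6.022×10²³ = 1.25×10¹⁷.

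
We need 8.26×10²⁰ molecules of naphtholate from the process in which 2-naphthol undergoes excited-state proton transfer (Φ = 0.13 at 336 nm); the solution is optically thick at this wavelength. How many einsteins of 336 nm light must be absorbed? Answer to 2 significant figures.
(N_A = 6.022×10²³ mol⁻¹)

0.011 einstein

Product: 8.26×10²⁰ / 6.022×10²³ = 0.001372 mol.
Photons that must be absorbed: 0.001372 / 0.13 = 0.01055 mol.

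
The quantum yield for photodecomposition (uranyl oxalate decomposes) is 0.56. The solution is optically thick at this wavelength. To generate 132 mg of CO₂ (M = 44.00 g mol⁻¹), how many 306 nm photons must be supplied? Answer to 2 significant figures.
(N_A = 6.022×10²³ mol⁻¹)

3.2×10²¹ photons

Product: 132 mg / 44.00 g mol⁻¹ = 0.003000 mol.
Photons that must be absorbed: 0.003000 / 0.56 = 0.005357 mol.
Photon count: 0.005357 × 6.022×10²³ = 3.2×10²¹.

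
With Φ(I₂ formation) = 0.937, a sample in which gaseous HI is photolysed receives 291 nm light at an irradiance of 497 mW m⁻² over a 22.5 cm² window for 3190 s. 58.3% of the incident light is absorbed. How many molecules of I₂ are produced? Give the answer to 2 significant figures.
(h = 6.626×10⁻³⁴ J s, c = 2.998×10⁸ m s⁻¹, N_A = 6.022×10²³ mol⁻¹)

Photon energy at 291 nm: hc/λ = (6.626×10⁻³⁴)(2.998×10⁸)/(291×10⁻⁹) = 6.826×10⁻¹⁹ J.
Energy delivered: (497 mW m⁻²)(22.5×10⁻⁴ m²)(3190 s) = 3.567 J.
Photons incident: 3.567 / 6.826×10⁻¹⁹ = 5.226×10¹⁸, i.e. 5.226×10¹⁸/6.022×10²³ = 8.678×10⁻⁶ mol.
Photons absorbed: 0.583 × 8.678×10⁻⁶ = 5.059×10⁻⁶ mol.
Product: Φ × n_abs = 0.937 × 5.059×10⁻⁶ = 4.740×10⁻⁶ mol.
As a count: 4.740×10⁻⁶ × 6.022×10²³ = 2.9×10¹⁸.

2.9×10¹⁸ molecules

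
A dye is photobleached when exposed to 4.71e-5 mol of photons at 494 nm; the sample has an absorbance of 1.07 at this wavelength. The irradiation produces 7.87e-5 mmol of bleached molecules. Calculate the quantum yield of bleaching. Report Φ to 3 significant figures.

Product: 7.87e-5 mmol = 7.87e-8 mol.
Fraction absorbed: 1 − 10^(−1.07) = 0.9149.
Photons absorbed: 0.9149 × 4.71e-5 = 4.309e-5 mol.
Φ = 7.87e-8 mol / 4.309e-5 mol photons = 0.00183.

Φ = 0.00183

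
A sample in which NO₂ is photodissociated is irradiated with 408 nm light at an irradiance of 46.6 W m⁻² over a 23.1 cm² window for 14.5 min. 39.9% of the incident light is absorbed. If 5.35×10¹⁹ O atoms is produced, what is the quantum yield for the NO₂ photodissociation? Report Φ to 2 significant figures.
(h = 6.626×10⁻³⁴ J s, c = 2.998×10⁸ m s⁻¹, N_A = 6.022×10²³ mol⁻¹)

Φ = 0.70

Product: 5.35×10¹⁹ / 6.022×10²³ = 8.884×10⁻⁵ mol.
Photon energy at 408 nm: hc/λ = (6.626×10⁻³⁴)(2.998×10⁸)/(408×10⁻⁹) = 4.869×10⁻¹⁹ J.
Energy delivered: (46.6 W m⁻²)(23.1×10⁻⁴ m²)(870 s) = 93.65 J.
Photons incident: 93.65 / 4.869×10⁻¹⁹ = 1.923×10²⁰, i.e. 1.923×10²⁰/6.022×10²³ = 3.193×10⁻⁴ mol.
Photons absorbed: 0.399 × 3.193×10⁻⁴ = 1.274×10⁻⁴ mol.
Φ = 8.884×10⁻⁵ mol / 1.274×10⁻⁴ mol photons = 0.70.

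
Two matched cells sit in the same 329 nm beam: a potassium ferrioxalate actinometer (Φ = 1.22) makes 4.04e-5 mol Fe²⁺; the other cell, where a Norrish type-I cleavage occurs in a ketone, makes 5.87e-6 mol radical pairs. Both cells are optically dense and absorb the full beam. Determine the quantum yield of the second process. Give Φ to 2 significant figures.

Photons absorbed by the actinometer: 4.04e-5 / 1.22 = 3.311e-5 mol.
Φ(unknown) = 5.87e-6 / 3.311e-5 = 0.18.

Φ = 0.18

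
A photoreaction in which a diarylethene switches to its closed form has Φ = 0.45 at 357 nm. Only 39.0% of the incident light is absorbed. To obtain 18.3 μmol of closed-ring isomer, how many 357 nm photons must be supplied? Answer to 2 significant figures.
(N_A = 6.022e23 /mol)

Product: 18.3 μmol = 1.83e-5 mol.
Photons that must be absorbed: 1.83e-5 / 0.45 = 4.067e-5 mol.
Incident photons needed: 4.067e-5 / 0.390 = 1.043e-4 mol.
Photon count: 1.043e-4 × 6.022e23 = 6.3e19.

6.3e19 photons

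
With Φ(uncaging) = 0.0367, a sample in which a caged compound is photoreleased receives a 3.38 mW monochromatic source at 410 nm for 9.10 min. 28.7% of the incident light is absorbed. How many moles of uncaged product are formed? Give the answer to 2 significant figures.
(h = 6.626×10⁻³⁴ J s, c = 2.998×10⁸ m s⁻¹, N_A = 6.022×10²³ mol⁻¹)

Photon energy at 410 nm: hc/λ = (6.626×10⁻³⁴)(2.998×10⁸)/(410×10⁻⁹) = 4.845×10⁻¹⁹ J.
Energy delivered: (3.38 mW)(546 s) = 1.845 J.
Photons incident: 1.845 / 4.845×10⁻¹⁹ = 3.808×10¹⁸, i.e. 3.808×10¹⁸/6.022×10²³ = 6.323×10⁻⁶ mol.
Photons absorbed: 0.287 × 6.323×10⁻⁶ = 1.815×10⁻⁶ mol.
Product: Φ × n_abs = 0.0367 × 1.815×10⁻⁶ = 6.661×10⁻⁸ mol.

6.7×10⁻⁸ mol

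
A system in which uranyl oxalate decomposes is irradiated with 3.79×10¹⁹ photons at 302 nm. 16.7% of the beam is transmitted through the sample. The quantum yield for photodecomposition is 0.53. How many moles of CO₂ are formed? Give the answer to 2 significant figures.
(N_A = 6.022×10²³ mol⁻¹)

Moles of photons: 3.79×10¹⁹ / 6.022×10²³ = 6.294×10⁻⁵ mol.
Fraction absorbed: 1 − 16.7/100 = 0.8330.
Photons absorbed: 0.8330 × 6.294×10⁻⁵ = 5.243×10⁻⁵ mol.
Product: Φ × n_abs = 0.53 × 5.243×10⁻⁵ = 2.779×10⁻⁵ mol.

2.8×10⁻⁵ mol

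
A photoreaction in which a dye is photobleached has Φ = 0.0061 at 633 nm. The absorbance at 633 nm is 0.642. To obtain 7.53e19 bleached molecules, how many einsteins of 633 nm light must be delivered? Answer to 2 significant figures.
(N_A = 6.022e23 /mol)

0.027 einstein

Product: 7.53e19 / 6.022e23 = 1.250e-4 mol.
Photons that must be absorbed: 1.250e-4 / 0.0061 = 0.02049 mol.
Fraction absorbed: 1 − 10^(−0.642) = 0.7720.
Incident photons needed: 0.02049 / 0.7720 = 0.02654 mol.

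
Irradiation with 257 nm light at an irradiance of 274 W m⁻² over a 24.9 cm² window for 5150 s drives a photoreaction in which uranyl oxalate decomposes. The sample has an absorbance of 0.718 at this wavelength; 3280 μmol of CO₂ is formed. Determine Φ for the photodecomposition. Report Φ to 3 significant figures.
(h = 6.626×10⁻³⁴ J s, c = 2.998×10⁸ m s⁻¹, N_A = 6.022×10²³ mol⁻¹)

Product: 3280 μmol = 0.00328 mol.
Photon energy at 257 nm: hc/λ = (6.626×10⁻³⁴)(2.998×10⁸)/(257×10⁻⁹) = 7.729×10⁻¹⁹ J.
Energy delivered: (274 W m⁻²)(24.9×10⁻⁴ m²)(5150 s) = 3514 J.
Photons incident: 3514 / 7.729×10⁻¹⁹ = 4.547×10²¹, i.e. 4.547×10²¹/6.022×10²³ = 0.007551 mol.
Fraction absorbed: 1 − 10^(−0.718) = 0.8086.
Photons absorbed: 0.8086 × 0.007551 = 0.006106 mol.
Φ = 0.00328 mol / 0.006106 mol photons = 0.537.

Φ = 0.537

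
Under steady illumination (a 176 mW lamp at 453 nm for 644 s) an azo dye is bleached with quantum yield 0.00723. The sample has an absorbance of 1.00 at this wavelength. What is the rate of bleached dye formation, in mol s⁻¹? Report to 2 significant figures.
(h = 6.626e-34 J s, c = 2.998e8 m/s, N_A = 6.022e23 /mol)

4.3e-9 mol s⁻¹

Photon energy at 453 nm: hc/λ = (6.626e-34)(2.998e8)/(453e-9) = 4.385e-19 J.
Energy delivered: (176 mW)(644 s) = 113.3 J.
Photons incident: 113.3 / 4.385e-19 = 2.584e20, i.e. 2.584e20/6.022e23 = 4.291e-4 mol.
Fraction absorbed: 1 − 10^(−1.00) = 0.9000.
Photons absorbed: 0.9000 × 4.291e-4 = 3.862e-4 mol.
Product formed: 0.00723 × 3.862e-4 = 2.792e-6 mol.
Rate: 2.792e-6 / 644 s = 4.3e-9 mol s⁻¹.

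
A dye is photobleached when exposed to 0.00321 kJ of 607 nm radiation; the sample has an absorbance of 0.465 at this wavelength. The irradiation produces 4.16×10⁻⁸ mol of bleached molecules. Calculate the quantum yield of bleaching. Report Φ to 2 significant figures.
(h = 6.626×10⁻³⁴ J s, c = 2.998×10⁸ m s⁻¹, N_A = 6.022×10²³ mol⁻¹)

Φ = 0.0039

Photon energy at 607 nm: hc/λ = (6.626×10⁻³⁴)(2.998×10⁸)/(607×10⁻⁹) = 3.273×10⁻¹⁹ J.
Incident energy: 0.00321 kJ = 3.21 J.
Photons incident: 3.21 / 3.273×10⁻¹⁹ = 9.808×10¹⁸, i.e. 9.808×10¹⁸/6.022×10²³ = 1.629×10⁻⁵ mol.
Fraction absorbed: 1 − 10^(−0.465) = 0.6572.
Photons absorbed: 0.6572 × 1.629×10⁻⁵ = 1.071×10⁻⁵ mol.
Φ = 4.16×10⁻⁸ mol / 1.071×10⁻⁵ mol photons = 0.0039.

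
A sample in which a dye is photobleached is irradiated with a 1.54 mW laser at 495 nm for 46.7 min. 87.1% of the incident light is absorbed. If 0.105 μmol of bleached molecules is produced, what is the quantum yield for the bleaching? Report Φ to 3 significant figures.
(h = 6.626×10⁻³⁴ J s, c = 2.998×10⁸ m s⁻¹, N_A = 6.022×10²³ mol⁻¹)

Φ = 0.00675

Product: 0.105 μmol = 1.05×10⁻⁷ mol.
Photon energy at 495 nm: hc/λ = (6.626×10⁻³⁴)(2.998×10⁸)/(495×10⁻⁹) = 4.013×10⁻¹⁹ J.
Energy delivered: (1.54 mW)(2802 s) = 4.315 J.
Photons incident: 4.315 / 4.013×10⁻¹⁹ = 1.075×10¹⁹, i.e. 1.075×10¹⁹/6.022×10²³ = 1.785×10⁻⁵ mol.
Photons absorbed: 0.871 × 1.785×10⁻⁵ = 1.555×10⁻⁵ mol.
Φ = 1.05×10⁻⁷ mol / 1.555×10⁻⁵ mol photons = 0.00675.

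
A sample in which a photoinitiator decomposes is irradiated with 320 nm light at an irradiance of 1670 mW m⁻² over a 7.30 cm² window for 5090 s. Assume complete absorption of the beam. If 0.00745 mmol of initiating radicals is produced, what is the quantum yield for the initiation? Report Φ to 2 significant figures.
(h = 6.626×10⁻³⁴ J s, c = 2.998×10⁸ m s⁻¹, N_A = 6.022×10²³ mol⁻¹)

Φ = 0.45

Product: 0.00745 mmol = 7.45×10⁻⁶ mol.
Photon energy at 320 nm: hc/λ = (6.626×10⁻³⁴)(2.998×10⁸)/(320×10⁻⁹) = 6.208×10⁻¹⁹ J.
Energy delivered: (1670 mW m⁻²)(7.30×10⁻⁴ m²)(5090 s) = 6.205 J.
Photons incident: 6.205 / 6.208×10⁻¹⁹ = 9.995×10¹⁸, i.e. 9.995×10¹⁸/6.022×10²³ = 1.660×10⁻⁵ mol.
Φ = 7.45×10⁻⁶ mol / 1.660×10⁻⁵ mol photons = 0.45.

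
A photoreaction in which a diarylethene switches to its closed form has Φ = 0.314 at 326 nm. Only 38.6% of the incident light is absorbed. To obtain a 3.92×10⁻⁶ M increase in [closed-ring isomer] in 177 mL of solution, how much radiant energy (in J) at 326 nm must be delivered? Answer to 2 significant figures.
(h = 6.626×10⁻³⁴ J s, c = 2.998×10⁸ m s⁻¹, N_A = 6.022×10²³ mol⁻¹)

Product: (3.92×10⁻⁶ M)(0.177 L) = 6.938×10⁻⁷ mol.
Photons that must be absorbed: 6.938×10⁻⁷ / 0.314 = 2.210×10⁻⁶ mol.
Incident photons needed: 2.210×10⁻⁶ / 0.386 = 5.725×10⁻⁶ mol.
Photon energy: hc/λ = 6.093×10⁻¹⁹ J; per mole, 3.669×10⁵ J mol⁻¹.
Energy required: 5.725×10⁻⁶ × 3.669×10⁵ = 2.1 J.

2.1 J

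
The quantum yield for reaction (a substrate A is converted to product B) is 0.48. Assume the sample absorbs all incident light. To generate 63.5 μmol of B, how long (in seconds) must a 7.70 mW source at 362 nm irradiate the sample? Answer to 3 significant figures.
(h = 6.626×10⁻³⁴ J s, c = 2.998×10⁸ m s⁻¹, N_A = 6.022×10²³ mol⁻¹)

Product: 63.5 μmol = 6.35×10⁻⁵ mol.
Photons that must be absorbed: 6.35×10⁻⁵ / 0.48 = 1.323×10⁻⁴ mol.
Photon energy: hc/λ = 5.487×10⁻¹⁹ J; per mole, 3.304×10⁵ J mol⁻¹.
Energy required: 1.323×10⁻⁴ × 3.304×10⁵ = 43.71 J.
Time: 43.71 J / 0.0077 W = 5680 s.

t ≈ 5680 s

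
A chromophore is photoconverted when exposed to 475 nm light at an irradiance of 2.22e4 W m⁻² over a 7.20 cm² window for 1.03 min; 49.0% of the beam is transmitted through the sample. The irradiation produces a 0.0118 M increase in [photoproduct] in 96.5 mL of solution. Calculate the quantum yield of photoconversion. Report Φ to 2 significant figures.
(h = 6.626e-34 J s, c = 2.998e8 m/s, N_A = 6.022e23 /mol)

Product: (0.0118 M)(0.0965 L) = 0.001139 mol.
Photon energy at 475 nm: hc/λ = (6.626e-34)(2.998e8)/(475e-9) = 4.182e-19 J.
Energy delivered: (2.22e4 W m⁻²)(7.20e-4 m²)(61.8 s) = 987.8 J.
Photons incident: 987.8 / 4.182e-19 = 2.362e21, i.e. 2.362e21/6.022e23 = 0.003922 mol.
Fraction absorbed: 1 − 49.0/100 = 0.5100.
Photons absorbed: 0.5100 × 0.003922 = 0.002000 mol.
Φ = 0.001139 mol / 0.002000 mol photons = 0.57.

Φ = 0.57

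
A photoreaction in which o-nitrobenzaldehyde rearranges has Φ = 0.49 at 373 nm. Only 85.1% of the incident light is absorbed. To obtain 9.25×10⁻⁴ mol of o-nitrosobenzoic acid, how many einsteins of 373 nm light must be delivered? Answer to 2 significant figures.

0.0022 einstein

Photons that must be absorbed: 9.25×10⁻⁴ / 0.49 = 0.001888 mol.
Incident photons needed: 0.001888 / 0.851 = 0.002219 mol.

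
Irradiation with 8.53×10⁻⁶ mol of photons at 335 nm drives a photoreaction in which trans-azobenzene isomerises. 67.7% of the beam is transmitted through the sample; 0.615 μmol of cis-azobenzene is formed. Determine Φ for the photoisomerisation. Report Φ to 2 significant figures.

Product: 0.615 μmol = 6.15×10⁻⁷ mol.
Fraction absorbed: 1 − 67.7/100 = 0.3230.
Photons absorbed: 0.3230 × 8.53×10⁻⁶ = 2.755×10⁻⁶ mol.
Φ = 6.15×10⁻⁷ mol / 2.755×10⁻⁶ mol photons = 0.22.

Φ = 0.22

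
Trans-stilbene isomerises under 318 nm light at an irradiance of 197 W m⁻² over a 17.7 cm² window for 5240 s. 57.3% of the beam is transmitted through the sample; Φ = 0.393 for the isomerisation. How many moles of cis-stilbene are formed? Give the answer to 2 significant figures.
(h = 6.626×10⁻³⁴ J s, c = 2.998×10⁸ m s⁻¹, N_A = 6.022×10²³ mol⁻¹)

Photon energy at 318 nm: hc/λ = (6.626×10⁻³⁴)(2.998×10⁸)/(318×10⁻⁹) = 6.247×10⁻¹⁹ J.
Energy delivered: (197 W m⁻²)(17.7×10⁻⁴ m²)(5240 s) = 1827 J.
Photons incident: 1827 / 6.247×10⁻¹⁹ = 2.925×10²¹, i.e. 2.925×10²¹/6.022×10²³ = 0.004857 mol.
Fraction absorbed: 1 − 57.3/100 = 0.4270.
Photons absorbed: 0.4270 × 0.004857 = 0.002074 mol.
Product: Φ × n_abs = 0.393 × 0.002074 = 8.151×10⁻⁴ mol.

8.2×10⁻⁴ mol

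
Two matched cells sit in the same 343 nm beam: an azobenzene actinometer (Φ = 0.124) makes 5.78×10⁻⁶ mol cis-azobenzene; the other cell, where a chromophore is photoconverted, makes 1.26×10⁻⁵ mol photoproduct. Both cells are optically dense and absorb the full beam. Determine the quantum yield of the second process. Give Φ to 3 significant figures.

Φ = 0.270

Photons absorbed by the actinometer: 5.78×10⁻⁶ / 0.124 = 4.661×10⁻⁵ mol.
Φ(unknown) = 1.26×10⁻⁵ / 4.661×10⁻⁵ = 0.270.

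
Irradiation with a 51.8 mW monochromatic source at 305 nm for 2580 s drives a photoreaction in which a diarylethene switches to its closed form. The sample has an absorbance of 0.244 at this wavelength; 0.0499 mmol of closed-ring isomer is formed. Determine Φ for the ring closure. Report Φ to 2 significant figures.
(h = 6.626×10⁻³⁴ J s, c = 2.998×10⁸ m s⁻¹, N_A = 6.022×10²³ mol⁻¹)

Product: 0.0499 mmol = 4.99×10⁻⁵ mol.
Photon energy at 305 nm: hc/λ = (6.626×10⁻³⁴)(2.998×10⁸)/(305×10⁻⁹) = 6.513×10⁻¹⁹ J.
Energy delivered: (51.8 mW)(2580 s) = 133.6 J.
Photons incident: 133.6 / 6.513×10⁻¹⁹ = 2.051×10²⁰, i.e. 2.051×10²⁰/6.022×10²³ = 3.406×10⁻⁴ mol.
Fraction absorbed: 1 − 10^(−0.244) = 0.4298.
Photons absorbed: 0.4298 × 3.406×10⁻⁴ = 1.464×10⁻⁴ mol.
Φ = 4.99×10⁻⁵ mol / 1.464×10⁻⁴ mol photons = 0.34.

Φ = 0.34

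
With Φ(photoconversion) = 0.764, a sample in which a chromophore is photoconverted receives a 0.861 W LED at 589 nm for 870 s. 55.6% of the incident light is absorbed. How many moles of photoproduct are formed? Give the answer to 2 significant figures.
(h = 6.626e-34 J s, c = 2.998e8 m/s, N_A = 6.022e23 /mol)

Photon energy at 589 nm: hc/λ = (6.626e-34)(2.998e8)/(589e-9) = 3.373e-19 J.
Energy delivered: (0.861 W)(870 s) = 749.1 J.
Photons incident: 749.1 / 3.373e-19 = 2.221e21, i.e. 2.221e21/6.022e23 = 0.003688 mol.
Photons absorbed: 0.556 × 0.003688 = 0.002051 mol.
Product: Φ × n_abs = 0.764 × 0.002051 = 0.001567 mol.

0.0016 mol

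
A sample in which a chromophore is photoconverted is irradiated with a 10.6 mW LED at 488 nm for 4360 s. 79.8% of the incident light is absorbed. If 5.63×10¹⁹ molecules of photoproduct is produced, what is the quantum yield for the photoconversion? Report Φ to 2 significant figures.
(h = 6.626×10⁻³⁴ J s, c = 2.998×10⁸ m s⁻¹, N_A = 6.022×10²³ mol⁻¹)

Φ = 0.62

Product: 5.63×10¹⁹ / 6.022×10²³ = 9.349×10⁻⁵ mol.
Photon energy at 488 nm: hc/λ = (6.626×10⁻³⁴)(2.998×10⁸)/(488×10⁻⁹) = 4.071×10⁻¹⁹ J.
Energy delivered: (10.6 mW)(4360 s) = 46.22 J.
Photons incident: 46.22 / 4.071×10⁻¹⁹ = 1.135×10²⁰, i.e. 1.135×10²⁰/6.022×10²³ = 1.885×10⁻⁴ mol.
Photons absorbed: 0.798 × 1.885×10⁻⁴ = 1.504×10⁻⁴ mol.
Φ = 9.349×10⁻⁵ mol / 1.504×10⁻⁴ mol photons = 0.62.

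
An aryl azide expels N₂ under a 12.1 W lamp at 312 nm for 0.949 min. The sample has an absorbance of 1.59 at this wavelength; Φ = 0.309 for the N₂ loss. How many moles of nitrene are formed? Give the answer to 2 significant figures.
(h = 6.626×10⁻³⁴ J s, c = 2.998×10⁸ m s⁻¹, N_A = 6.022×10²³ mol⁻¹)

5.4×10⁻⁴ mol

Photon energy at 312 nm: hc/λ = (6.626×10⁻³⁴)(2.998×10⁸)/(312×10⁻⁹) = 6.367×10⁻¹⁹ J.
Energy delivered: (12.1 W)(56.94 s) = 689.0 J.
Photons incident: 689.0 / 6.367×10⁻¹⁹ = 1.082×10²¹, i.e. 1.082×10²¹/6.022×10²³ = 0.001797 mol.
Fraction absorbed: 1 − 10^(−1.59) = 0.9743.
Photons absorbed: 0.9743 × 0.001797 = 0.001751 mol.
Product: Φ × n_abs = 0.309 × 0.001751 = 5.411×10⁻⁴ mol.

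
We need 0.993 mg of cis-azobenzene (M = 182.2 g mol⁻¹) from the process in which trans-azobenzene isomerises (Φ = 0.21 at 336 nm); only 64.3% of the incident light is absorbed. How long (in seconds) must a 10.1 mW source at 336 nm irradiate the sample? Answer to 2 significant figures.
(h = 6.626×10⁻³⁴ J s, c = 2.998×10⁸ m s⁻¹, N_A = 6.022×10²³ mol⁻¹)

t ≈ 1400 s

Product: 0.993 mg / 182.2 g mol⁻¹ = 5.450×10⁻⁶ mol.
Photons that must be absorbed: 5.450×10⁻⁶ / 0.21 = 2.595×10⁻⁵ mol.
Incident photons needed: 2.595×10⁻⁵ / 0.643 = 4.036×10⁻⁵ mol.
Photon energy: hc/λ = 5.912×10⁻¹⁹ J; per mole, 3.560×10⁵ J mol⁻¹.
Energy required: 4.036×10⁻⁵ × 3.560×10⁵ = 14.37 J.
Time: 14.37 J / 0.0101 W = 1400 s.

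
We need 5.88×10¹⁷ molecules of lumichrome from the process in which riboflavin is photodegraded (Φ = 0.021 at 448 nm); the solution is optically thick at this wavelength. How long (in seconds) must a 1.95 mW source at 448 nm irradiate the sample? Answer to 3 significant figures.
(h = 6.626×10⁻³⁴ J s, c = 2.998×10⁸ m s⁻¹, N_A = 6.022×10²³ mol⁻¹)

Product: 5.88×10¹⁷ / 6.022×10²³ = 9.764×10⁻⁷ mol.
Photons that must be absorbed: 9.764×10⁻⁷ / 0.021 = 4.650×10⁻⁵ mol.
Photon energy: hc/λ = 4.434×10⁻¹⁹ J; per mole, 2.670×10⁵ J mol⁻¹.
Energy required: 4.650×10⁻⁵ × 2.670×10⁵ = 12.42 J.
Time: 12.42 J / 0.00195 W = 6370 s.

t ≈ 6370 s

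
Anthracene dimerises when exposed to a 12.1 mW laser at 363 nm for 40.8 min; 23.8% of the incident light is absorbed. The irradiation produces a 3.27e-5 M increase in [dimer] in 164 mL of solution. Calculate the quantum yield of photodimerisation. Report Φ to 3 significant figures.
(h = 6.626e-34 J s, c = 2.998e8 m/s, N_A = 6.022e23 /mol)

Φ = 0.251

Product: (3.27e-5 M)(0.164 L) = 5.363e-6 mol.
Photon energy at 363 nm: hc/λ = (6.626e-34)(2.998e8)/(363e-9) = 5.472e-19 J.
Energy delivered: (12.1 mW)(2448 s) = 29.62 J.
Photons incident: 29.62 / 5.472e-19 = 5.413e19, i.e. 5.413e19/6.022e23 = 8.989e-5 mol.
Photons absorbed: 0.238 × 8.989e-5 = 2.139e-5 mol.
Φ = 5.363e-6 mol / 2.139e-5 mol photons = 0.251.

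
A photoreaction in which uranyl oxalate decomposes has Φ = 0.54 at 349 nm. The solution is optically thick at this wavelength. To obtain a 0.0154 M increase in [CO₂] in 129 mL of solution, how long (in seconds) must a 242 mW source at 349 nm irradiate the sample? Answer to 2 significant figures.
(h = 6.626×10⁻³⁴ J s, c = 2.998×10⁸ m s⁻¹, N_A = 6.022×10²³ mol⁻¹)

Product: (0.0154 M)(0.129 L) = 0.001987 mol.
Photons that must be absorbed: 0.001987 / 0.54 = 0.003680 mol.
Photon energy: hc/λ = 5.692×10⁻¹⁹ J; per mole, 3.428×10⁵ J mol⁻¹.
Energy required: 0.003680 × 3.428×10⁵ = 1262 J.
Time: 1262 J / 0.242 W = 5200 s.

t ≈ 5200 s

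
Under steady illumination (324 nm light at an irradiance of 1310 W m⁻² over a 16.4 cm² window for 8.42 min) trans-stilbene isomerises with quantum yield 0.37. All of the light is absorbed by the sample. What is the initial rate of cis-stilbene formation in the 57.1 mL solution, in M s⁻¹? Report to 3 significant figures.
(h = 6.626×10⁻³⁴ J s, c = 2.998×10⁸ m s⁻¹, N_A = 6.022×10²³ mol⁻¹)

Photon energy at 324 nm: hc/λ = (6.626×10⁻³⁴)(2.998×10⁸)/(324×10⁻⁹) = 6.131×10⁻¹⁹ J.
Energy delivered: (1310 W m⁻²)(16.4×10⁻⁴ m²)(505.2 s) = 1085 J.
Photons incident: 1085 / 6.131×10⁻¹⁹ = 1.770×10²¹, i.e. 1.770×10²¹/6.022×10²³ = 0.002939 mol.
Product formed: 0.37 × 0.002939 = 0.001087 mol.
Rate: 0.001087 mol / (505.2 s × 0.0571 L) = 3.77×10⁻⁵ M s⁻¹.

3.77×10⁻⁵ M s⁻¹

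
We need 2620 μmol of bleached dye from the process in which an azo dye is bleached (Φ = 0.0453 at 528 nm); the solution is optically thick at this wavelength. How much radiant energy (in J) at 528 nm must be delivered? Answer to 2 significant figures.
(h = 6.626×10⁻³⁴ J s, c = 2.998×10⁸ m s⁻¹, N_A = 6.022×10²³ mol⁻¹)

1.3×10⁴ J

Product: 2620 μmol = 0.00262 mol.
Photons that must be absorbed: 0.00262 / 0.0453 = 0.05784 mol.
Photon energy: hc/λ = 3.762×10⁻¹⁹ J; per mole, 2.265×10⁵ J mol⁻¹.
Energy required: 0.05784 × 2.265×10⁵ = 1.3×10⁴ J.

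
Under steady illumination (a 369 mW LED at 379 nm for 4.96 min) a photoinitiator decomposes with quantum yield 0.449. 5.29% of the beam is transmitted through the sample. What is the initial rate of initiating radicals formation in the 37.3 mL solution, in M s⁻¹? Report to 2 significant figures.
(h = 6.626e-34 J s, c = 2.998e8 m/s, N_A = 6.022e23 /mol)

1.3e-5 M s⁻¹

Photon energy at 379 nm: hc/λ = (6.626e-34)(2.998e8)/(379e-9) = 5.241e-19 J.
Energy delivered: (369 mW)(297.6 s) = 109.8 J.
Photons incident: 109.8 / 5.241e-19 = 2.095e20, i.e. 2.095e20/6.022e23 = 3.479e-4 mol.
Fraction absorbed: 1 − 5.29/100 = 0.9471.
Photons absorbed: 0.9471 × 3.479e-4 = 3.295e-4 mol.
Product formed: 0.449 × 3.295e-4 = 1.479e-4 mol.
Rate: 1.479e-4 mol / (297.6 s × 0.0373 L) = 1.3e-5 M s⁻¹.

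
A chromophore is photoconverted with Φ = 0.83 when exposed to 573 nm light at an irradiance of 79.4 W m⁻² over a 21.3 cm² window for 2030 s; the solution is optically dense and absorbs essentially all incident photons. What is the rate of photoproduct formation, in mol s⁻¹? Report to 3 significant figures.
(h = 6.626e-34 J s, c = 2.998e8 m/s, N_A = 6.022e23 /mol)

6.72e-7 mol s⁻¹

Photon energy at 573 nm: hc/λ = (6.626e-34)(2.998e8)/(573e-9) = 3.467e-19 J.
Energy delivered: (79.4 W m⁻²)(21.3e-4 m²)(2030 s) = 343.3 J.
Photons incident: 343.3 / 3.467e-19 = 9.902e20, i.e. 9.902e20/6.022e23 = 0.001644 mol.
Product formed: 0.83 × 0.001644 = 0.001365 mol.
Rate: 0.001365 / 2030 s = 6.72e-7 mol s⁻¹.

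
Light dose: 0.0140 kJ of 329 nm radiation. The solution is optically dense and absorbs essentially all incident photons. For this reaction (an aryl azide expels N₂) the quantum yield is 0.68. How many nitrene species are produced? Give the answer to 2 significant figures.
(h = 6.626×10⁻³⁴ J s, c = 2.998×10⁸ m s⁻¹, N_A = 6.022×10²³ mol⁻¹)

1.6×10¹⁹ species

Photon energy at 329 nm: hc/λ = (6.626×10⁻³⁴)(2.998×10⁸)/(329×10⁻⁹) = 6.038×10⁻¹⁹ J.
Incident energy: 0.0140 kJ = 14.0 J.
Photons incident: 14.0 / 6.038×10⁻¹⁹ = 2.319×10¹⁹, i.e. 2.319×10¹⁹/6.022×10²³ = 3.851×10⁻⁵ mol.
Product: Φ × n_abs = 0.68 × 3.851×10⁻⁵ = 2.619×10⁻⁵ mol.
As a count: 2.619×10⁻⁵ × 6.022×10²³ = 1.6×10¹⁹.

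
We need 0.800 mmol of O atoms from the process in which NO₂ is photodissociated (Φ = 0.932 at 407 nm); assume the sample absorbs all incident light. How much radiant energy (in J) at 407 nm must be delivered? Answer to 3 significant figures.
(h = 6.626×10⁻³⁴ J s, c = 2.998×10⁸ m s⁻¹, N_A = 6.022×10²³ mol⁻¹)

252 J

Product: 0.800 mmol = 8.00×10⁻⁴ mol.
Photons that must be absorbed: 8.00×10⁻⁴ / 0.932 = 8.584×10⁻⁴ mol.
Photon energy: hc/λ = 4.881×10⁻¹⁹ J; per mole, 2.939×10⁵ J mol⁻¹.
Energy required: 8.584×10⁻⁴ × 2.939×10⁵ = 252 J.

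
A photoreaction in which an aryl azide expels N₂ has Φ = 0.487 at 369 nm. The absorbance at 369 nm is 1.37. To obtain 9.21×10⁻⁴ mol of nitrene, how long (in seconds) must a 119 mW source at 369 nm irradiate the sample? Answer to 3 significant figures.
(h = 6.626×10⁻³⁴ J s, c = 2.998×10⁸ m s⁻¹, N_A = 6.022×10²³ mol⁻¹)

t ≈ 5380 s

Photons that must be absorbed: 9.21×10⁻⁴ / 0.487 = 0.001891 mol.
Fraction absorbed: 1 − 10^(−1.37) = 0.9573.
Incident photons needed: 0.001891 / 0.9573 = 0.001975 mol.
Photon energy: hc/λ = 5.383×10⁻¹⁹ J; per mole, 3.242×10⁵ J mol⁻¹.
Energy required: 0.001975 × 3.242×10⁵ = 640.3 J.
Time: 640.3 J / 0.119 W = 5380 s.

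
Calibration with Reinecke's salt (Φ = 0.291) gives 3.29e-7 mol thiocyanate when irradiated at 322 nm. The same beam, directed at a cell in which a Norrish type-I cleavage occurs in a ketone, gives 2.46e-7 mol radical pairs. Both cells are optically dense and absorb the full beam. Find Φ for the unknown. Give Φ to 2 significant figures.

Photons absorbed by the actinometer: 3.29e-7 / 0.291 = 1.131e-6 mol.
Φ(unknown) = 2.46e-7 / 1.131e-6 = 0.22.

Φ = 0.22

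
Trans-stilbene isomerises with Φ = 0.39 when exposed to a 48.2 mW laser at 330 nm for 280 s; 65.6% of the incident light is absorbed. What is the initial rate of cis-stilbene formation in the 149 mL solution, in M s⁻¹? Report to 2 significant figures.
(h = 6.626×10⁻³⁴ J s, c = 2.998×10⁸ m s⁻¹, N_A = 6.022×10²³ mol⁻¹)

2.3×10⁻⁷ M s⁻¹

Photon energy at 330 nm: hc/λ = (6.626×10⁻³⁴)(2.998×10⁸)/(330×10⁻⁹) = 6.020×10⁻¹⁹ J.
Energy delivered: (48.2 mW)(280 s) = 13.50 J.
Photons incident: 13.50 / 6.020×10⁻¹⁹ = 2.243×10¹⁹, i.e. 2.243×10¹⁹/6.022×10²³ = 3.725×10⁻⁵ mol.
Photons absorbed: 0.656 × 3.725×10⁻⁵ = 2.444×10⁻⁵ mol.
Product formed: 0.39 × 2.444×10⁻⁵ = 9.532×10⁻⁶ mol.
Rate: 9.532×10⁻⁶ mol / (280 s × 0.149 L) = 2.3×10⁻⁷ M s⁻¹.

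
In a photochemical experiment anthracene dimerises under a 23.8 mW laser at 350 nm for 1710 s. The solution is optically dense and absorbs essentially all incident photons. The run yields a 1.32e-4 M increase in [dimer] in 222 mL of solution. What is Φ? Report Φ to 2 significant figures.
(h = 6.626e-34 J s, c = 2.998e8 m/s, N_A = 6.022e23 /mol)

Φ = 0.25

Product: (1.32e-4 M)(0.222 L) = 2.930e-5 mol.
Photon energy at 350 nm: hc/λ = (6.626e-34)(2.998e8)/(350e-9) = 5.676e-19 J.
Energy delivered: (23.8 mW)(1710 s) = 40.70 J.
Photons incident: 40.70 / 5.676e-19 = 7.171e19, i.e. 7.171e19/6.022e23 = 1.191e-4 mol.
Φ = 2.930e-5 mol / 1.191e-4 mol photons = 0.25.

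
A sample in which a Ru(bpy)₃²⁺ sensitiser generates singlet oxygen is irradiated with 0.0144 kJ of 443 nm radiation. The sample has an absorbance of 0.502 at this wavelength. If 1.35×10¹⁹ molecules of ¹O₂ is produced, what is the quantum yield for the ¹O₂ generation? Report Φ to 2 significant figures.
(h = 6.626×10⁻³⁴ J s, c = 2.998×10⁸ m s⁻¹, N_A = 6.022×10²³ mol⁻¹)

Product: 1.35×10¹⁹ / 6.022×10²³ = 2.242×10⁻⁵ mol.
Photon energy at 443 nm: hc/λ = (6.626×10⁻³⁴)(2.998×10⁸)/(443×10⁻⁹) = 4.484×10⁻¹⁹ J.
Incident energy: 0.0144 kJ = 14.4 J.
Photons incident: 14.4 / 4.484×10⁻¹⁹ = 3.211×10¹⁹, i.e. 3.211×10¹⁹/6.022×10²³ = 5.332×10⁻⁵ mol.
Fraction absorbed: 1 − 10^(−0.502) = 0.6852.
Photons absorbed: 0.6852 × 5.332×10⁻⁵ = 3.653×10⁻⁵ mol.
Φ = 2.242×10⁻⁵ mol / 3.653×10⁻⁵ mol photons = 0.61.

Φ = 0.61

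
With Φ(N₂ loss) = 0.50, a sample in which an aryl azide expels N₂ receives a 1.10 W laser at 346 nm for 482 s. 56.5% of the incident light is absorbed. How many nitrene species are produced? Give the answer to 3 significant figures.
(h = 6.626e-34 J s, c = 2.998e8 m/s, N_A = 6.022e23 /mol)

2.61e20 species

Photon energy at 346 nm: hc/λ = (6.626e-34)(2.998e8)/(346e-9) = 5.741e-19 J.
Energy delivered: (1.10 W)(482 s) = 530.2 J.
Photons incident: 530.2 / 5.741e-19 = 9.235e20, i.e. 9.235e20/6.022e23 = 0.001534 mol.
Photons absorbed: 0.565 × 0.001534 = 8.667e-4 mol.
Product: Φ × n_abs = 0.50 × 8.667e-4 = 4.334e-4 mol.
As a count: 4.334e-4 × 6.022e23 = 2.61e20.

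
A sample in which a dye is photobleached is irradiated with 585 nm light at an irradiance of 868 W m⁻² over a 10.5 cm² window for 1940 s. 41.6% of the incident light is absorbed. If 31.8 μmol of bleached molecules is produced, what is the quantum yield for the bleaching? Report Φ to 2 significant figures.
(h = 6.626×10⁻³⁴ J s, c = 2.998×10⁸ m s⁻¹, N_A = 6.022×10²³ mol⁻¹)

Product: 31.8 μmol = 3.18×10⁻⁵ mol.
Photon energy at 585 nm: hc/λ = (6.626×10⁻³⁴)(2.998×10⁸)/(585×10⁻⁹) = 3.396×10⁻¹⁹ J.
Energy delivered: (868 W m⁻²)(10.5×10⁻⁴ m²)(1940 s) = 1768 J.
Photons incident: 1768 / 3.396×10⁻¹⁹ = 5.206×10²¹, i.e. 5.206×10²¹/6.022×10²³ = 0.008645 mol.
Photons absorbed: 0.416 × 0.008645 = 0.003596 mol.
Φ = 3.18×10⁻⁵ mol / 0.003596 mol photons = 0.0088.

Φ = 0.0088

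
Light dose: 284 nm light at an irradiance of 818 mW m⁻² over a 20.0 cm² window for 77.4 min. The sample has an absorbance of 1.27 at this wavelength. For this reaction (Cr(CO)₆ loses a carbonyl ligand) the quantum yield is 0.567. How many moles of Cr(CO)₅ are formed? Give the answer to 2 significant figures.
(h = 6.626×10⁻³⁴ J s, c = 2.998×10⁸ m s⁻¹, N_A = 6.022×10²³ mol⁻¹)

Photon energy at 284 nm: hc/λ = (6.626×10⁻³⁴)(2.998×10⁸)/(284×10⁻⁹) = 6.995×10⁻¹⁹ J.
Energy delivered: (818 mW m⁻²)(20.0×10⁻⁴ m²)(4644 s) = 7.598 J.
Photons incident: 7.598 / 6.995×10⁻¹⁹ = 1.086×10¹⁹, i.e. 1.086×10¹⁹/6.022×10²³ = 1.803×10⁻⁵ mol.
Fraction absorbed: 1 − 10^(−1.27) = 0.9463.
Photons absorbed: 0.9463 × 1.803×10⁻⁵ = 1.706×10⁻⁵ mol.
Product: Φ × n_abs = 0.567 × 1.706×10⁻⁵ = 9.673×10⁻⁶ mol.

9.7×10⁻⁶ mol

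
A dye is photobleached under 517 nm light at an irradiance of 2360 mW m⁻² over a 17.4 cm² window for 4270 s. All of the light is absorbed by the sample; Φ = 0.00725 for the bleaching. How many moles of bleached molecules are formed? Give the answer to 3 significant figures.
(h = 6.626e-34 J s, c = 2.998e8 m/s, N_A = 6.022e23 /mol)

Photon energy at 517 nm: hc/λ = (6.626e-34)(2.998e8)/(517e-9) = 3.842e-19 J.
Energy delivered: (2360 mW m⁻²)(17.4e-4 m²)(4270 s) = 17.53 J.
Photons incident: 17.53 / 3.842e-19 = 4.563e19, i.e. 4.563e19/6.022e23 = 7.577e-5 mol.
Product: Φ × n_abs = 0.00725 × 7.577e-5 = 5.493e-7 mol.

5.49e-7 mol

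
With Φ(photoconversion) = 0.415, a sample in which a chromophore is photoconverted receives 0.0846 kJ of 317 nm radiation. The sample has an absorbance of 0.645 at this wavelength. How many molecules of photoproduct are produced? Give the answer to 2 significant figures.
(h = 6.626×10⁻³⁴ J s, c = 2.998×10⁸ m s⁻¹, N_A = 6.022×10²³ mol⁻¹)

4.3×10¹⁹ molecules

Photon energy at 317 nm: hc/λ = (6.626×10⁻³⁴)(2.998×10⁸)/(317×10⁻⁹) = 6.266×10⁻¹⁹ J.
Incident energy: 0.0846 kJ = 84.6 J.
Photons incident: 84.6 / 6.266×10⁻¹⁹ = 1.350×10²⁰, i.e. 1.350×10²⁰/6.022×10²³ = 2.242×10⁻⁴ mol.
Fraction absorbed: 1 − 10^(−0.645) = 0.7735.
Photons absorbed: 0.7735 × 2.242×10⁻⁴ = 1.734×10⁻⁴ mol.
Product: Φ × n_abs = 0.415 × 1.734×10⁻⁴ = 7.196×10⁻⁵ mol.
As a count: 7.196×10⁻⁵ × 6.022×10²³ = 4.3×10¹⁹.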